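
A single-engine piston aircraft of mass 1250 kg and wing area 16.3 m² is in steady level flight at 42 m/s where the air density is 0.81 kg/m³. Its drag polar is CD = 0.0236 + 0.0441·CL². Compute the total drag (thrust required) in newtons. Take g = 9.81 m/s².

In steady level flight, lift balances weight: W = mg = 1250 × 9.81 = 12262 N.
q = ½ρv² = ½ × 0.81 × 42² = 714.4 Pa.
CL = W/(q·S) = 12262 / (714.4 × 16.3) = 1.053.
CD = 0.0236 + 0.0441 × 1.053² = 0.0725.
D = q·S·CD = 714.4 × 16.3 × 0.0725 = 844.3 N

D = 844 N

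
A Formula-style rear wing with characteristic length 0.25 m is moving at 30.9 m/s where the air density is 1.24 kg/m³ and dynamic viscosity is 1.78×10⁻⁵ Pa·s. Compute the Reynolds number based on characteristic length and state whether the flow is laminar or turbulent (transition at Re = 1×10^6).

Re = 5.38×10^5 (laminar)

Re = ρ·v·c/μ = 1.24 × 30.9 × 0.25 / (1.78×10⁻⁵) = 5.38×10^5
Since 5.38×10^5 < 1×10^6, the flow is laminar.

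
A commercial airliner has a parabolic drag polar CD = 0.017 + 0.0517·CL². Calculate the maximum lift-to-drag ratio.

For CD = CD0 + K·CL², (L/D)max occurs at CL* = √(CD0/K) and equals 1/(2√(K·CD0)).
(L/D)max = 1/(2√(0.0517 × 0.017)) = 1/(2 × 0.02965) = 16.9

(L/D)max = 16.9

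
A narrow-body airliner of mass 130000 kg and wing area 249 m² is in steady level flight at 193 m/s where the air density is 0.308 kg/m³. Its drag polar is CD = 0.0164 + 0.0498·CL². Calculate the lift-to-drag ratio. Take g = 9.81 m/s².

Weight W = mg = 130000 × 9.81 = 1.2753×10^6 N; in level flight L = W.
q = ½ρv² = ½ × 0.308 × 193² = 5736 Pa.
Required CL = L/(qS) = 1.2753×10^6/(5736·249) = 0.8928.
CD = 0.0164 + 0.0498 × 0.8928² = 0.0561.
L/D = CL/CD = 0.8928 / 0.0561 = 15.9

L/D = 15.9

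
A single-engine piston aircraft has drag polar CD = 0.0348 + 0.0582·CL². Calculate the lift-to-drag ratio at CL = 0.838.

CD = 0.0348 + 0.0582 × 0.838² = 0.07567
L/D = CL/CD = 0.838 / 0.07567 = 11.1

L/D = 11.1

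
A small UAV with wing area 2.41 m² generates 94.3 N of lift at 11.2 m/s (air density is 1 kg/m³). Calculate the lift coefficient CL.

CL = 0.624

From L = ½ρv²S·CL, rearranging gives CL = 2L/(ρv²S).
CL = 2 × 94.3 / (1 × 11.2² × 2.41) = 0.624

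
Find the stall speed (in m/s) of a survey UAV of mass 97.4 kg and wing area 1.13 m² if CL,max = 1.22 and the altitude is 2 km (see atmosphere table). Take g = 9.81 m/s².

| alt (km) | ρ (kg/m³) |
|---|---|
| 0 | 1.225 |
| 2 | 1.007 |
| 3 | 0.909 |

At 2 km, from the table: ρ = 1.007 kg/m³.
At stall, lift equals weight: L = W = m·g = 97.4 × 9.81 = 955.5 N.
From L = ½ρV²S·CL,max = W: V_stall = √(2W/(ρSCL,max)) = √(2·955.5/(1.007·1.13·1.22))
V_stall = √1377 = 37.1 m/s

V_stall = 37.1 m/s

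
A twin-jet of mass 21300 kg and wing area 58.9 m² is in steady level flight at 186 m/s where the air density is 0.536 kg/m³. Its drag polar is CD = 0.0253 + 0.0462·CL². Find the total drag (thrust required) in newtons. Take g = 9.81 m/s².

In steady level flight, lift balances weight: W = mg = 21300 × 9.81 = 2.0895×10^5 N.
q = ½ρv² = ½ × 0.536 × 186² = 9272 Pa.
CL = 2W/(ρv²S) = 2×2.0895×10^5/(0.536×186²×58.9) = 0.3826.
CD = 0.0253 + 0.0462 × 0.3826² = 0.03206.
D = q·S·CD = 9272 × 58.9 × 0.03206 = 17510 N

D = 17500 N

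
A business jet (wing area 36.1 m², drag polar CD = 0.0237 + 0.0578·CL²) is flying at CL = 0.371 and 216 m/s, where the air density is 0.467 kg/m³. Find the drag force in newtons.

D = 12400 N

CD = 0.0237 + 0.0578 × 0.371² = 0.03166
D = ½ρv²S·CD = ½ × 0.467 × 216² × 36.1 × 0.03166 = 12400 N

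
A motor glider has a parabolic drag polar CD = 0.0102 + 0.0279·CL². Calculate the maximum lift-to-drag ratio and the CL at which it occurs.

(L/D)max = 29.6, at CL = 0.605

For CD = CD0 + K·CL², (L/D)max occurs at CL* = √(CD0/K) and equals 1/(2√(K·CD0)).
(L/D)max = 1/(2√(0.0279 × 0.0102)) = 1/(2 × 0.01687) = 29.6
CL* = √(0.0102/0.0279) = 0.605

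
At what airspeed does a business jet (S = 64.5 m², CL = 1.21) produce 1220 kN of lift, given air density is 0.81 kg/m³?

L = ½ρv²S·CL ⇒ v = √(2L/(ρ·S·CL))
v = √(2 × 1.22×10^6 / (0.81 × 64.5 × 1.21)) = √38600 = 196 m/s

v = 196 m/s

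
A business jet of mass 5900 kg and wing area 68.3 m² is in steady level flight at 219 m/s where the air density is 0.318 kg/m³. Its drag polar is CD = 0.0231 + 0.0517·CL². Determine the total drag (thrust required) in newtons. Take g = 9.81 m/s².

In steady level flight, lift balances weight: W = mg = 5900 × 9.81 = 57879 N.
Dynamic pressure q = 0.5 × 0.318 × 219² = 7626 Pa.
CL = W/(q·S) = 57879 / (7626 × 68.3) = 0.1111.
CD = 0.0231 + 0.0517 × 0.1111² = 0.02374.
D = q·S·CD = 7626 × 68.3 × 0.02374 = 12360 N

D = 12400 N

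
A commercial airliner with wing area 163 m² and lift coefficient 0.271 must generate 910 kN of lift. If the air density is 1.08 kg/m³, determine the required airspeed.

L = ½ρv²S·CL ⇒ v = √(2L/(ρ·S·CL))
v = √(2 × 9.1×10^5 / (1.08 × 163 × 0.271)) = √38150 = 195 m/s

v = 195 m/s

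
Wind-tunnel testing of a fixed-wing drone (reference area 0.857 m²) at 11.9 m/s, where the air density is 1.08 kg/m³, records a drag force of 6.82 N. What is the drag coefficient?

From D = ½ρv²S·CD, rearranging gives CD = 2D/(ρv²S).
CD = 2 × 6.82 / (1.08 × 11.9² × 0.857) = 0.104

CD = 0.104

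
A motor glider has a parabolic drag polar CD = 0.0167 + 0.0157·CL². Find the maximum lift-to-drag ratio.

(L/D)max = 30.9

For CD = CD0 + K·CL², (L/D)max occurs at CL* = √(CD0/K) and equals 1/(2√(K·CD0)).
(L/D)max = 1/(2√(0.0157 × 0.0167)) = 1/(2 × 0.01619) = 30.9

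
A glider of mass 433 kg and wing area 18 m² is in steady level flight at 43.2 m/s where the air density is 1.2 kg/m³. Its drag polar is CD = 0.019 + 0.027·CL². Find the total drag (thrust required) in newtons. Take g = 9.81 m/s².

Level flight ⇒ L = W = m·g = 433 × 9.81 = 4247.7 N.
Dynamic pressure q = 0.5 × 1.2 × 43.2² = 1120 Pa.
Required CL = L/(qS) = 4247.7/(1120·18) = 0.2107.
CD = 0.019 + 0.027 × 0.2107² = 0.0202.
D = q·S·CD = 1120 × 18 × 0.0202 = 407.1 N

D = 407 N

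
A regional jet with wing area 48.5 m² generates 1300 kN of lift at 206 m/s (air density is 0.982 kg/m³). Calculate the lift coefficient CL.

CL = 1.29

From L = ½ρv²S·CL, rearranging gives CL = 2L/(ρv²S).
CL = 2 × 1.3×10^6 / (0.982 × 206² × 48.5) = 1.29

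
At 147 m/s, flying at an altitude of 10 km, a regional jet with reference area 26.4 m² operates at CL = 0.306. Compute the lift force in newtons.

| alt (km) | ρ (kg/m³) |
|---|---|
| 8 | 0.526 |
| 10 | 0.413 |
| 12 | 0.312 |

L = 36000 N

At 10 km, from the table: ρ = 0.413 kg/m³.
Dynamic pressure q = ½ρv² = ½ × 0.413 × 147² = 4462 Pa.
L = q·S·CL = 4462 × 26.4 × 0.306 = 36000 N ≈ 36 kN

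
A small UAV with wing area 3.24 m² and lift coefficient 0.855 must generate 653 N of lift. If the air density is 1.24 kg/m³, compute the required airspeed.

v = 19.5 m/s

L = ½ρv²S·CL ⇒ v = √(2L/(ρ·S·CL))
v = √(2 × 653 / (1.24 × 3.24 × 0.855)) = √380.2 = 19.5 m/s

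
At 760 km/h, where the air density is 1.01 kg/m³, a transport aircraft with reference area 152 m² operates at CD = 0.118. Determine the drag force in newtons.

D = 4.04×10^5 N

Convert speed: v = 760 km/h ÷ 3.6 = 211.1 m/s.
Dynamic pressure q = ½ρv² = ½ × 1.01 × 211.1² = 22510 Pa.
D = q·S·CD = 22510 × 152 × 0.118 = 4.04×10^5 N ≈ 404 kN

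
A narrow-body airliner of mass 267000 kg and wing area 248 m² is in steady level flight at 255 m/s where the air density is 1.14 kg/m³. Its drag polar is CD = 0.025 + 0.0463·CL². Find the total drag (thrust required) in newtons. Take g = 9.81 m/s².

In steady level flight, lift balances weight: W = mg = 267000 × 9.81 = 2.6193×10^6 N.
Dynamic pressure q = 0.5 × 1.14 × 255² = 37060 Pa.
CL = W/(q·S) = 2.6193×10^6 / (37060 × 248) = 0.285.
CD = 0.025 + 0.0463 × 0.285² = 0.02876.
D = q·S·CD = 37060 × 248 × 0.02876 = 2.644×10^5 N

D = 2.64×10^5 N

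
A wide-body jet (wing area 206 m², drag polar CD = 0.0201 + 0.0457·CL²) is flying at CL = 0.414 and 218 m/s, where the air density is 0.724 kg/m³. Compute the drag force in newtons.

CD = 0.0201 + 0.0457 × 0.414² = 0.02793
D = ½ρv²S·CD = ½ × 0.724 × 218² × 206 × 0.02793 = 99000 N

D = 99000 N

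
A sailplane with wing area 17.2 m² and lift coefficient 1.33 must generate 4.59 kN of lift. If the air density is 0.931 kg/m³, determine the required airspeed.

v = 20.8 m/s

L = ½ρv²S·CL ⇒ v = √(2L/(ρ·S·CL))
v = √(2 × 4590 / (0.931 × 17.2 × 1.33)) = √431 = 20.8 m/s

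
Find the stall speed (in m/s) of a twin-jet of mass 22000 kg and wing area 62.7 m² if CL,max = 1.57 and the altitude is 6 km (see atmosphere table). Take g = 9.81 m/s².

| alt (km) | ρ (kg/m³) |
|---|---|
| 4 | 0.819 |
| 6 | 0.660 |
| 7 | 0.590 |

At 6 km, from the table: ρ = 0.660 kg/m³.
At stall, lift equals weight: L = W = m·g = 22000 × 9.81 = 2.158×10^5 N.
V_stall = √(2W/(ρ·S·CL,max)) = √(2 × 2.158×10^5 / (0.66 × 62.7 × 1.57))
V_stall = √6644 = 81.5 m/s

V_stall = 81.5 m/s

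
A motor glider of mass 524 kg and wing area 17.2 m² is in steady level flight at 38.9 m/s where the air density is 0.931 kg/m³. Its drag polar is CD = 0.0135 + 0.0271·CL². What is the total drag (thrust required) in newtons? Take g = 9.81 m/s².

In steady level flight, lift balances weight: W = mg = 524 × 9.81 = 5140.4 N.
q = ½ρv² = ½ × 0.931 × 38.9² = 704.4 Pa.
Required CL = L/(qS) = 5140.4/(704.4·17.2) = 0.4243.
CD = 0.0135 + 0.0271 × 0.4243² = 0.01838.
D = q·S·CD = 704.4 × 17.2 × 0.01838 = 222.7 N

D = 223 N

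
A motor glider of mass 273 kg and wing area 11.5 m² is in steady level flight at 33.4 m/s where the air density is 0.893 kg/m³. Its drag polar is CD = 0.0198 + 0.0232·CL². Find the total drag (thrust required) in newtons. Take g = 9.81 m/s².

D = 142 N

Level flight ⇒ L = W = m·g = 273 × 9.81 = 2678.1 N.
q = ½ρv² = ½ × 0.893 × 33.4² = 498.1 Pa.
Required CL = L/(qS) = 2678.1/(498.1·11.5) = 0.4675.
CD = 0.0198 + 0.0232 × 0.4675² = 0.02487.
D = q·S·CD = 498.1 × 11.5 × 0.02487 = 142.5 N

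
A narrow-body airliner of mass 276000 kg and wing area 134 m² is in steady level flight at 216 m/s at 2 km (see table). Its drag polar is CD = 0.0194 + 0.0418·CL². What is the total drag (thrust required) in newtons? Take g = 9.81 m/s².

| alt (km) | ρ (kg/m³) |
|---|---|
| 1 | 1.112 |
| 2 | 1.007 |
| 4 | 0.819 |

At 2 km, from the table: ρ = 1.007 kg/m³.
Weight W = mg = 276000 × 9.81 = 2.7076×10^6 N; in level flight L = W.
Dynamic pressure q = 0.5 × 1.007 × 216² = 23490 Pa.
Required CL = L/(qS) = 2.7076×10^6/(23490·134) = 0.8601.
CD = 0.0194 + 0.0418 × 0.8601² = 0.05032.
D = q·S·CD = 23490 × 134 × 0.05032 = 1.584×10^5 N

D = 1.58×10^5 N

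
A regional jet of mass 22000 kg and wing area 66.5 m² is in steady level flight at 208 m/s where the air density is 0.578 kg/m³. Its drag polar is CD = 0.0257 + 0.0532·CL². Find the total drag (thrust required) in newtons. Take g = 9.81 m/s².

D = 24300 N

In steady level flight, lift balances weight: W = mg = 22000 × 9.81 = 2.1582×10^5 N.
Dynamic pressure q = 0.5 × 0.578 × 208² = 12500 Pa.
CL = W/(q·S) = 2.1582×10^5 / (12500 × 66.5) = 0.2596.
CD = 0.0257 + 0.0532 × 0.2596² = 0.02928.
D = q·S·CD = 12500 × 66.5 × 0.02928 = 24350 N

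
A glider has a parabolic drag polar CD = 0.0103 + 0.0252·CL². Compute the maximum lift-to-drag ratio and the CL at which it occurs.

(L/D)max = 31, at CL = 0.639

For CD = CD0 + K·CL², (L/D)max occurs at CL* = √(CD0/K) and equals 1/(2√(K·CD0)).
(L/D)max = 1/(2√(0.0252 × 0.0103)) = 1/(2 × 0.01611) = 31
CL* = √(0.0103/0.0252) = 0.639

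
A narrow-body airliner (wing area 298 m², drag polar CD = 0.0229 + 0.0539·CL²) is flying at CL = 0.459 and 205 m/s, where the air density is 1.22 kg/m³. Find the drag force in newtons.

CD = 0.0229 + 0.0539 × 0.459² = 0.03426
D = ½ρv²S·CD = ½ × 1.22 × 205² × 298 × 0.03426 = 2.62×10^5 N

D = 2.62×10^5 N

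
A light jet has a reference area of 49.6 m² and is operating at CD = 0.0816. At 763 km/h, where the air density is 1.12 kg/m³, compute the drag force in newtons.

Convert speed: v = 763 km/h ÷ 3.6 = 211.9 m/s.
D = ½ρv²S·CD = ½ × 1.12 × 211.9² × 49.6 × 0.0816 = 1.02×10^5 N ≈ 102 kN

D = 1.02×10^5 N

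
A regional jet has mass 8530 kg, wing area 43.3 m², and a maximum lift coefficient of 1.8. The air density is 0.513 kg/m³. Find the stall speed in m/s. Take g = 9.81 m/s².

V_stall = 64.7 m/s

Stall occurs when L = W at CL,max. W = mg = 8530 × 9.81 = 83680 N.
V_stall = √(2W/(ρ·S·CL,max)) = √(2 × 83680 / (0.513 × 43.3 × 1.8))
V_stall = √4186 = 64.7 m/s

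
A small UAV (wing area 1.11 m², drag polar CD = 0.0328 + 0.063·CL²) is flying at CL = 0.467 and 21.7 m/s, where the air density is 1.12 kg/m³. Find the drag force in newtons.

D = 13.6 N

CD = 0.0328 + 0.063 × 0.467² = 0.04654
D = ½ρv²S·CD = ½ × 1.12 × 21.7² × 1.11 × 0.04654 = 13.6 N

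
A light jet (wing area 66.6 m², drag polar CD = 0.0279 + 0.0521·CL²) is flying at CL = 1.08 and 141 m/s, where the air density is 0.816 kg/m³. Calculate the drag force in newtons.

CD = 0.0279 + 0.0521 × 1.08² = 0.08867
D = ½ρv²S·CD = ½ × 0.816 × 141² × 66.6 × 0.08867 = 47900 N

D = 47900 N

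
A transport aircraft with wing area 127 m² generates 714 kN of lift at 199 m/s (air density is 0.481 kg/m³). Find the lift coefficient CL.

CL = 0.59

From L = ½ρv²S·CL, rearranging gives CL = 2L/(ρv²S).
CL = 2 × 7.14×10^5 / (0.481 × 199² × 127) = 0.59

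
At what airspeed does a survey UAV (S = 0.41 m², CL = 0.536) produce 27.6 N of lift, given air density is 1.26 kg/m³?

L = ½ρv²S·CL ⇒ v = √(2L/(ρ·S·CL))
v = √(2 × 27.6 / (1.26 × 0.41 × 0.536)) = √199.4 = 14.1 m/s

v = 14.1 m/s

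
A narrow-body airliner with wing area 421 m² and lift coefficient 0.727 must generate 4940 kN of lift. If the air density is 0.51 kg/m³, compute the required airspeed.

L = ½ρv²S·CL ⇒ v = √(2L/(ρ·S·CL))
v = √(2 × 4.94×10^6 / (0.51 × 421 × 0.727)) = √63300 = 252 m/s

v = 252 m/s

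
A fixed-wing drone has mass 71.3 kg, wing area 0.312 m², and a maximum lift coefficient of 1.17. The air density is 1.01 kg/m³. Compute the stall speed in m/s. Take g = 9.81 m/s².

V_stall = 61.6 m/s

At stall, lift equals weight: L = W = m·g = 71.3 × 9.81 = 699.5 N.
V_stall = √(2W/(ρ·S·CL,max)) = √(2 × 699.5 / (1.01 × 0.312 × 1.17))
V_stall = √3794 = 61.6 m/s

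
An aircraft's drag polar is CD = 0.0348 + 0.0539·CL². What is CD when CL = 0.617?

CD = 0.0553

CD = 0.0348 + 0.0539 × 0.617² = 0.0348 + 0.02052 = 0.0553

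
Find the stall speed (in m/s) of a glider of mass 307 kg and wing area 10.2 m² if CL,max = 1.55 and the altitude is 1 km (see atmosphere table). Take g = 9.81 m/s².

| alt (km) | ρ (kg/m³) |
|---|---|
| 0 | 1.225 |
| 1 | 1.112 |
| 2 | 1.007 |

At 1 km, from the table: ρ = 1.112 kg/m³.
Stall occurs when L = W at CL,max. W = mg = 307 × 9.81 = 3012 N.
From L = ½ρV²S·CL,max = W: V_stall = √(2W/(ρSCL,max)) = √(2·3012/(1.112·10.2·1.55))
V_stall = √342.6 = 18.5 m/s

V_stall = 18.5 m/s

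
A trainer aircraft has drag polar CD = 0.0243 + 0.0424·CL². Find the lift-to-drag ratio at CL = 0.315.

L/D = 11

CD = 0.0243 + 0.0424 × 0.315² = 0.02851
L/D = CL/CD = 0.315 / 0.02851 = 11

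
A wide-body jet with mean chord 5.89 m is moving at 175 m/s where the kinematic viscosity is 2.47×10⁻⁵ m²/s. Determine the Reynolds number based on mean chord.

Re = v·c/ν = 175 × 5.89 / (2.47×10⁻⁵) = 4.17×10^7

Re = 4.17×10^7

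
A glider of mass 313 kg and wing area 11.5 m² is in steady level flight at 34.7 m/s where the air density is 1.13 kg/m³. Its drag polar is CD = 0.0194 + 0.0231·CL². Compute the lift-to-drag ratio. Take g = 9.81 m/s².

L/D = 17.1

In steady level flight, lift balances weight: W = mg = 313 × 9.81 = 3070.5 N.
Dynamic pressure q = 0.5 × 1.13 × 34.7² = 680.3 Pa.
CL = 2W/(ρv²S) = 2×3070.5/(1.13×34.7²×11.5) = 0.3925.
CD = 0.0194 + 0.0231 × 0.3925² = 0.02296.
L/D = CL/CD = 0.3925 / 0.02296 = 17.1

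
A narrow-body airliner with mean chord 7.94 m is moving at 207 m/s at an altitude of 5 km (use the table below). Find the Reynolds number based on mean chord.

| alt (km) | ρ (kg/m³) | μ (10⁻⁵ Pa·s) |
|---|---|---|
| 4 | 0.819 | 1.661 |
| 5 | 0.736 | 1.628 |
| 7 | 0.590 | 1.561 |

Re = 7.43×10^7

At 5 km, from the table: ρ = 0.736 kg/m³, μ = 1.628×10⁻⁵ Pa·s.
Re = ρ·v·c/μ = 0.736 × 207 × 7.94 / (1.628×10⁻⁵) = 7.43×10^7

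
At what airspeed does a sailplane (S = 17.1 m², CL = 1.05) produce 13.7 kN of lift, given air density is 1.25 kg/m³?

v = 34.9 m/s

L = ½ρv²S·CL ⇒ v = √(2L/(ρ·S·CL))
v = √(2 × 13700 / (1.25 × 17.1 × 1.05)) = √1221 = 34.9 m/s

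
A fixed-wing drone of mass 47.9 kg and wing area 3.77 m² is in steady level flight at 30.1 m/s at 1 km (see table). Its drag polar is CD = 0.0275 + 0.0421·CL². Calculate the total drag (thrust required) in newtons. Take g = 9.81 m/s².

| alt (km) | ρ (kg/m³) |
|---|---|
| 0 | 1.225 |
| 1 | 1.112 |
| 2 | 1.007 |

D = 57.1 N

At 1 km, from the table: ρ = 1.112 kg/m³.
Weight W = mg = 47.9 × 9.81 = 469.9 N; in level flight L = W.
q = ½ρv² = ½ × 1.112 × 30.1² = 503.7 Pa.
CL = W/(q·S) = 469.9 / (503.7 × 3.77) = 0.2474.
CD = 0.0275 + 0.0421 × 0.2474² = 0.03008.
D = q·S·CD = 503.7 × 3.77 × 0.03008 = 57.12 N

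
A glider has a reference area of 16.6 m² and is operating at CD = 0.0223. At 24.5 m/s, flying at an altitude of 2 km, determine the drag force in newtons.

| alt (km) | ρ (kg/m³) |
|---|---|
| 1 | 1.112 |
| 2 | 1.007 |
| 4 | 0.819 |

At 2 km, from the table: ρ = 1.007 kg/m³.
D = ½ρv²S·CD = ½ × 1.007 × 24.5² × 16.6 × 0.0223 = 112 N

D = 112 N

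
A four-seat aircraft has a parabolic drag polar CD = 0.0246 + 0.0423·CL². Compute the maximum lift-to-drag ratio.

For CD = CD0 + K·CL², (L/D)max occurs at CL* = √(CD0/K) and equals 1/(2√(K·CD0)).
(L/D)max = 1/(2√(0.0423 × 0.0246)) = 1/(2 × 0.03226) = 15.5

(L/D)max = 15.5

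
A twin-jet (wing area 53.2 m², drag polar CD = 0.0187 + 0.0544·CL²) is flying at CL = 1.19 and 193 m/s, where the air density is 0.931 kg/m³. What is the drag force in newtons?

CD = 0.0187 + 0.0544 × 1.19² = 0.09574
D = ½ρv²S·CD = ½ × 0.931 × 193² × 53.2 × 0.09574 = 88300 N

D = 88300 N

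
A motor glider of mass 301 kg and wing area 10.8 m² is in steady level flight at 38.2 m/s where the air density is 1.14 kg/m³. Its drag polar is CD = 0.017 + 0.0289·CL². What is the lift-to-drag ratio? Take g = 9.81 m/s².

In steady level flight, lift balances weight: W = mg = 301 × 9.81 = 2952.8 N.
q = ½ρv² = ½ × 1.14 × 38.2² = 831.8 Pa.
Required CL = L/(qS) = 2952.8/(831.8·10.8) = 0.3287.
CD = 0.017 + 0.0289 × 0.3287² = 0.02012.
L/D = CL/CD = 0.3287 / 0.02012 = 16.3

L/D = 16.3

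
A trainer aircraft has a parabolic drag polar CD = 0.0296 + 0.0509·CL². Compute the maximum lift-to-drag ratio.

(L/D)max = 12.9

For CD = CD0 + K·CL², (L/D)max occurs at CL* = √(CD0/K) and equals 1/(2√(K·CD0)).
(L/D)max = 1/(2√(0.0509 × 0.0296)) = 1/(2 × 0.03882) = 12.9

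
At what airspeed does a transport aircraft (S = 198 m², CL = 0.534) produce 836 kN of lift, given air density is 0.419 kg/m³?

v = 194 m/s

L = ½ρv²S·CL ⇒ v = √(2L/(ρ·S·CL))
v = √(2 × 8.36×10^5 / (0.419 × 198 × 0.534)) = √37740 = 194 m/s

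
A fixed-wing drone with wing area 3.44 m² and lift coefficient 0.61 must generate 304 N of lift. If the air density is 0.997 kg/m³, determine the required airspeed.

L = ½ρv²S·CL ⇒ v = √(2L/(ρ·S·CL))
v = √(2 × 304 / (0.997 × 3.44 × 0.61)) = √290.6 = 17 m/s

v = 17 m/s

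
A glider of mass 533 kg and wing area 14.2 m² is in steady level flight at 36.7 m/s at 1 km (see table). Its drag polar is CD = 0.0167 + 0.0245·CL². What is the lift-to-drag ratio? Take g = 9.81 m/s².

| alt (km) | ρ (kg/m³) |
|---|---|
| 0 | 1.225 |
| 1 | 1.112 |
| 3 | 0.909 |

At 1 km, from the table: ρ = 1.112 kg/m³.
Weight W = mg = 533 × 9.81 = 5228.7 N; in level flight L = W.
Dynamic pressure q = 0.5 × 1.112 × 36.7² = 748.9 Pa.
CL = W/(q·S) = 5228.7 / (748.9 × 14.2) = 0.4917.
CD = 0.0167 + 0.0245 × 0.4917² = 0.02262.
L/D = CL/CD = 0.4917 / 0.02262 = 21.7

L/D = 21.7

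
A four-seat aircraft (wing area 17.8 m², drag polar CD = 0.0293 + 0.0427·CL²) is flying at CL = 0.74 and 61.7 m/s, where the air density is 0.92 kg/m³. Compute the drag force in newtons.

CD = 0.0293 + 0.0427 × 0.74² = 0.05268
D = ½ρv²S·CD = ½ × 0.92 × 61.7² × 17.8 × 0.05268 = 1640 N

D = 1640 N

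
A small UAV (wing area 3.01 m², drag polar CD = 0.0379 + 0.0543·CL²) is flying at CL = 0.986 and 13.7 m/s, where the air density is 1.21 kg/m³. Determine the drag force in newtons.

CD = 0.0379 + 0.0543 × 0.986² = 0.09069
D = ½ρv²S·CD = ½ × 1.21 × 13.7² × 3.01 × 0.09069 = 31 N

D = 31 N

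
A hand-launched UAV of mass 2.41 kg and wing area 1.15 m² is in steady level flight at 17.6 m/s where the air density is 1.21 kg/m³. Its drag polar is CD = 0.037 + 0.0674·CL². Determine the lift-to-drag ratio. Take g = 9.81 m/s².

L/D = 2.9

In steady level flight, lift balances weight: W = mg = 2.41 × 9.81 = 23.642 N.
q = ½ρv² = ½ × 1.21 × 17.6² = 187.4 Pa.
CL = 2W/(ρv²S) = 2×23.642/(1.21×17.6²×1.15) = 0.1097.
CD = 0.037 + 0.0674 × 0.1097² = 0.03781.
L/D = CL/CD = 0.1097 / 0.03781 = 2.9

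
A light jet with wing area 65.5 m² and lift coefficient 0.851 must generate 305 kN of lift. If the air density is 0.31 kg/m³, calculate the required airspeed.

v = 188 m/s

L = ½ρv²S·CL ⇒ v = √(2L/(ρ·S·CL))
v = √(2 × 3.05×10^5 / (0.31 × 65.5 × 0.851)) = √35300 = 188 m/s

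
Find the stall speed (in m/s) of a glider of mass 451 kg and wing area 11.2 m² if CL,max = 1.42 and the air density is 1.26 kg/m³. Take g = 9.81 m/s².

V_stall = 21 m/s

Stall occurs when L = W at CL,max. W = mg = 451 × 9.81 = 4424 N.
V_stall = √(2W/(ρ·S·CL,max)) = √(2 × 4424 / (1.26 × 11.2 × 1.42))
V_stall = √441.6 = 21 m/s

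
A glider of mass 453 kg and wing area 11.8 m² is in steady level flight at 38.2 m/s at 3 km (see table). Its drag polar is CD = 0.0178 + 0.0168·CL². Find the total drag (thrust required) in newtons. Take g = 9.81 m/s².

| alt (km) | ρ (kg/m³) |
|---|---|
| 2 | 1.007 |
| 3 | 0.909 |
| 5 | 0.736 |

D = 182 N

At 3 km, from the table: ρ = 0.909 kg/m³.
Weight W = mg = 453 × 9.81 = 4443.9 N; in level flight L = W.
q = ½ρv² = ½ × 0.909 × 38.2² = 663.2 Pa.
CL = W/(q·S) = 4443.9 / (663.2 × 11.8) = 0.5678.
CD = 0.0178 + 0.0168 × 0.5678² = 0.02322.
D = q·S·CD = 663.2 × 11.8 × 0.02322 = 181.7 N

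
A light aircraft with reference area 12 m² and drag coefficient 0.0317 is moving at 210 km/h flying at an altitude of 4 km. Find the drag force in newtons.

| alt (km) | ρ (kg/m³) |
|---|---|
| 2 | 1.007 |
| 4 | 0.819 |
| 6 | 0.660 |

At 4 km, from the table: ρ = 0.819 kg/m³.
Convert speed: v = 210 km/h ÷ 3.6 = 58.33 m/s.
D = ½ρv²S·CD = ½ × 0.819 × 58.33² × 12 × 0.0317 = 530 N

D = 530 N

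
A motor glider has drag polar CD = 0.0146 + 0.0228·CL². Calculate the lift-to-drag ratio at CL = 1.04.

CD = 0.0146 + 0.0228 × 1.04² = 0.03926
L/D = CL/CD = 1.04 / 0.03926 = 26.5

L/D = 26.5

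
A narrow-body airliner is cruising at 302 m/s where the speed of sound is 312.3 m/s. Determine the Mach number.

M = v/a = 302 / 312.3 = 0.967

M = 0.967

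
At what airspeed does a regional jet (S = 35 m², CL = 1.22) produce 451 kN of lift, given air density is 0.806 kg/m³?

L = ½ρv²S·CL ⇒ v = √(2L/(ρ·S·CL))
v = √(2 × 4.51×10^5 / (0.806 × 35 × 1.22)) = √26210 = 162 m/s

v = 162 m/s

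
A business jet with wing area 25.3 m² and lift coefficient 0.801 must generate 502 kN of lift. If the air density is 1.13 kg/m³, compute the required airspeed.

v = 209 m/s

L = ½ρv²S·CL ⇒ v = √(2L/(ρ·S·CL))
v = √(2 × 5.02×10^5 / (1.13 × 25.3 × 0.801)) = √43840 = 209 m/s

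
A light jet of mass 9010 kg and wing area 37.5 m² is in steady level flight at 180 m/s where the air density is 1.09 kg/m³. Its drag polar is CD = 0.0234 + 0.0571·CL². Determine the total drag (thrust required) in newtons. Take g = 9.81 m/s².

D = 16200 N

Level flight ⇒ L = W = m·g = 9010 × 9.81 = 88388 N.
q = ½ρv² = ½ × 1.09 × 180² = 17660 Pa.
CL = W/(q·S) = 88388 / (17660 × 37.5) = 0.1335.
CD = 0.0234 + 0.0571 × 0.1335² = 0.02442.
D = q·S·CD = 17660 × 37.5 × 0.02442 = 16170 N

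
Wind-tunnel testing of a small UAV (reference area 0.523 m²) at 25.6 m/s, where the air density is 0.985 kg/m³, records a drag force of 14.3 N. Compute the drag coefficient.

From D = ½ρv²S·CD, rearranging gives CD = 2D/(ρv²S).
CD = 2 × 14.3 / (0.985 × 25.6² × 0.523) = 0.0847

CD = 0.0847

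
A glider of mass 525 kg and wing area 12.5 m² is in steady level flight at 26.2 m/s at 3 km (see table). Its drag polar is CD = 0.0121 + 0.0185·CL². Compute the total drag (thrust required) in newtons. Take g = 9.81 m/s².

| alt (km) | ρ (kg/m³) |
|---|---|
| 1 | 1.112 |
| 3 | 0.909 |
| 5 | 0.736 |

At 3 km, from the table: ρ = 0.909 kg/m³.
In steady level flight, lift balances weight: W = mg = 525 × 9.81 = 5150.2 N.
Dynamic pressure q = 0.5 × 0.909 × 26.2² = 312 Pa.
CL = 2W/(ρv²S) = 2×5150.2/(0.909×26.2²×12.5) = 1.321.
CD = 0.0121 + 0.0185 × 1.321² = 0.04437.
D = q·S·CD = 312 × 12.5 × 0.04437 = 173 N

D = 173 N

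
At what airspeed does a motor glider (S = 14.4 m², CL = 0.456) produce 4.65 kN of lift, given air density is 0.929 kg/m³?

v = 39 m/s

L = ½ρv²S·CL ⇒ v = √(2L/(ρ·S·CL))
v = √(2 × 4650 / (0.929 × 14.4 × 0.456)) = √1525 = 39 m/s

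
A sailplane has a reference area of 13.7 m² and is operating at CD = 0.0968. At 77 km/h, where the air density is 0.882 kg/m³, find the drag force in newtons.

D = 268 N

Convert speed: v = 77 km/h ÷ 3.6 = 21.39 m/s.
Dynamic pressure q = ½ρv² = ½ × 0.882 × 21.39² = 201.8 Pa.
D = q·S·CD = 201.8 × 13.7 × 0.0968 = 268 N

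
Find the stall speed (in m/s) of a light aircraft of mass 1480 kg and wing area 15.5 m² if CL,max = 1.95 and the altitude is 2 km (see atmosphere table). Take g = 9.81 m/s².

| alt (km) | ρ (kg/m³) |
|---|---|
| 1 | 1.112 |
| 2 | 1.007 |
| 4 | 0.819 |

At 2 km, from the table: ρ = 1.007 kg/m³.
At stall, lift equals weight: L = W = m·g = 1480 × 9.81 = 14520 N.
From L = ½ρV²S·CL,max = W: V_stall = √(2W/(ρSCL,max)) = √(2·14520/(1.007·15.5·1.95))
V_stall = √954 = 30.9 m/s

V_stall = 30.9 m/s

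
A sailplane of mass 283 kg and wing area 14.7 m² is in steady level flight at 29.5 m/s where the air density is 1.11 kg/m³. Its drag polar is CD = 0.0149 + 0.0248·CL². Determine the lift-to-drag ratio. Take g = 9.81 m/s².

L/D = 20.9

In steady level flight, lift balances weight: W = mg = 283 × 9.81 = 2776.2 N.
q = ½ρv² = ½ × 1.11 × 29.5² = 483 Pa.
CL = W/(q·S) = 2776.2 / (483 × 14.7) = 0.391.
CD = 0.0149 + 0.0248 × 0.391² = 0.01869.
L/D = CL/CD = 0.391 / 0.01869 = 20.9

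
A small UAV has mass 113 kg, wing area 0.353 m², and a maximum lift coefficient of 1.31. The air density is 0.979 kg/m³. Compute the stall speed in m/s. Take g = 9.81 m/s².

Weight W = mg = 113 × 9.81 = 1109 N.
From L = ½ρV²S·CL,max = W: V_stall = √(2W/(ρSCL,max)) = √(2·1109/(0.979·0.353·1.31))
V_stall = √4897 = 70 m/s

V_stall = 70 m/s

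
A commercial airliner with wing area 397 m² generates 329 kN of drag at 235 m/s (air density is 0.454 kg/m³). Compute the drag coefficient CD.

From D = ½ρv²S·CD, rearranging gives CD = 2D/(ρv²S).
CD = 2 × 3.29×10^5 / (0.454 × 235² × 397) = 0.0661

CD = 0.0661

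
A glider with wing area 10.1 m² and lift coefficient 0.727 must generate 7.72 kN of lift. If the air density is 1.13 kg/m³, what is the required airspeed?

v = 43.1 m/s

L = ½ρv²S·CL ⇒ v = √(2L/(ρ·S·CL))
v = √(2 × 7720 / (1.13 × 10.1 × 0.727)) = √1861 = 43.1 m/s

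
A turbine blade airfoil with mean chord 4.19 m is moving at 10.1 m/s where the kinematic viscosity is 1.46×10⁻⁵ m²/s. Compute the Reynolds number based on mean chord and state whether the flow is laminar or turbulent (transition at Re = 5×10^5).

Re = 2.9×10^6 (turbulent)

Re = v·c/ν = 10.1 × 4.19 / (1.46×10⁻⁵) = 2.9×10^6
Since 2.9×10^6 > 5×10^5, the flow is turbulent.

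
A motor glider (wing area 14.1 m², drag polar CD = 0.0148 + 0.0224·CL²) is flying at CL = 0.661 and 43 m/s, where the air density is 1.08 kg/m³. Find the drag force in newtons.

D = 346 N

CD = 0.0148 + 0.0224 × 0.661² = 0.02459
D = ½ρv²S·CD = ½ × 1.08 × 43² × 14.1 × 0.02459 = 346 N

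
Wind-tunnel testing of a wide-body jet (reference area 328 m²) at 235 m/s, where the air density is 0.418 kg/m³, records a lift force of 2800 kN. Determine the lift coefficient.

CL = 0.74

From L = ½ρv²S·CL, rearranging gives CL = 2L/(ρv²S).
CL = 2 × 2.8×10^6 / (0.418 × 235² × 328) = 0.74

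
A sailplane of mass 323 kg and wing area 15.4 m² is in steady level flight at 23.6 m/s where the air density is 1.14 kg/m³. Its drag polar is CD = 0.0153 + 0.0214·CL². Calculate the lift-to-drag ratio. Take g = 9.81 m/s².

L/D = 26.7

In steady level flight, lift balances weight: W = mg = 323 × 9.81 = 3168.6 N.
q = ½ρv² = ½ × 1.14 × 23.6² = 317.5 Pa.
CL = 2W/(ρv²S) = 2×3168.6/(1.14×23.6²×15.4) = 0.6481.
CD = 0.0153 + 0.0214 × 0.6481² = 0.02429.
L/D = CL/CD = 0.6481 / 0.02429 = 26.7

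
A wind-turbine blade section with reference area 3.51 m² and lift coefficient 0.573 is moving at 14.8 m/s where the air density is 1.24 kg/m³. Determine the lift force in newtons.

L = ½ρv²S·CL = ½ × 1.24 × 14.8² × 3.51 × 0.573 = 273 N

L = 273 N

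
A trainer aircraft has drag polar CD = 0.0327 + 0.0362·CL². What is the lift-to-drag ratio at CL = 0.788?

CD = 0.0327 + 0.0362 × 0.788² = 0.05518
L/D = CL/CD = 0.788 / 0.05518 = 14.3

L/D = 14.3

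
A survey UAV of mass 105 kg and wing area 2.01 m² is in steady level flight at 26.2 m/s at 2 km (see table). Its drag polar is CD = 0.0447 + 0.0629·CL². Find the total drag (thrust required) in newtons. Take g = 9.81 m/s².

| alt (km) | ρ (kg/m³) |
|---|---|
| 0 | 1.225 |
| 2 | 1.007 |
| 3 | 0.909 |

At 2 km, from the table: ρ = 1.007 kg/m³.
Weight W = mg = 105 × 9.81 = 1030 N; in level flight L = W.
q = ½ρv² = ½ × 1.007 × 26.2² = 345.6 Pa.
CL = W/(q·S) = 1030 / (345.6 × 2.01) = 1.483.
CD = 0.0447 + 0.0629 × 1.483² = 0.183.
D = q·S·CD = 345.6 × 2.01 × 0.183 = 127.1 N

D = 127 N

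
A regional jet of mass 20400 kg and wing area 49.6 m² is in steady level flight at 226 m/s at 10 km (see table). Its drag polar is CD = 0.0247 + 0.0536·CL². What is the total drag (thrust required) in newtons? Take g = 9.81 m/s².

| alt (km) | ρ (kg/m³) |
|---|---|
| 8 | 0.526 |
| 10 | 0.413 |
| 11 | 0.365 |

D = 17000 N

At 10 km, from the table: ρ = 0.413 kg/m³.
Weight W = mg = 20400 × 9.81 = 2.0012×10^5 N; in level flight L = W.
Dynamic pressure q = 0.5 × 0.413 × 226² = 10550 Pa.
Required CL = L/(qS) = 2.0012×10^5/(10550·49.6) = 0.3825.
CD = 0.0247 + 0.0536 × 0.3825² = 0.03254.
D = q·S·CD = 10550 × 49.6 × 0.03254 = 17020 N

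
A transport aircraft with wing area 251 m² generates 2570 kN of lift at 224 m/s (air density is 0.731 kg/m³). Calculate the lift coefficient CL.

From L = ½ρv²S·CL, rearranging gives CL = 2L/(ρv²S).
CL = 2 × 2.57×10^6 / (0.731 × 224² × 251) = 0.558

CL = 0.558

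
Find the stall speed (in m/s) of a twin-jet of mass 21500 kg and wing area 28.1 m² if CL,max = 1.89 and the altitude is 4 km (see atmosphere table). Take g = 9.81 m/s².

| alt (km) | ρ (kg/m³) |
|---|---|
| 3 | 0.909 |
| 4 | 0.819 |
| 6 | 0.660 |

At 4 km, from the table: ρ = 0.819 kg/m³.
Weight W = mg = 21500 × 9.81 = 2.109×10^5 N.
From L = ½ρV²S·CL,max = W: V_stall = √(2W/(ρSCL,max)) = √(2·2.109×10^5/(0.819·28.1·1.89))
V_stall = √9698 = 98.5 m/s

V_stall = 98.5 m/s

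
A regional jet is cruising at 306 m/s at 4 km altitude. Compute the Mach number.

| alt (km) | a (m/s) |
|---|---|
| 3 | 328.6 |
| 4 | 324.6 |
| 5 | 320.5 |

At 4 km, from the table: a = 324.6 m/s.
M = v/a = 306 / 324.6 = 0.943

M = 0.943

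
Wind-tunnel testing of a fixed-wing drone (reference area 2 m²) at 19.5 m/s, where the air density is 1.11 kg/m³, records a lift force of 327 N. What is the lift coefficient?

CL = 0.775

From L = ½ρv²S·CL, rearranging gives CL = 2L/(ρv²S).
CL = 2 × 327 / (1.11 × 19.5² × 2) = 0.775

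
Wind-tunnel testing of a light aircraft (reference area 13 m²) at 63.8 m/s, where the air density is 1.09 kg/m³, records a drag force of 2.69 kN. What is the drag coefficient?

CD = 0.0933

From D = ½ρv²S·CD, rearranging gives CD = 2D/(ρv²S).
CD = 2 × 2690 / (1.09 × 63.8² × 13) = 0.0933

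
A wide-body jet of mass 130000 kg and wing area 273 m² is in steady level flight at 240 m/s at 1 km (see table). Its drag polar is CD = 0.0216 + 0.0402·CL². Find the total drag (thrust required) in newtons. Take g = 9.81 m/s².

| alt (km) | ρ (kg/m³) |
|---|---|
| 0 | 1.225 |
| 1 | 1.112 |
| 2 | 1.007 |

D = 1.96×10^5 N

At 1 km, from the table: ρ = 1.112 kg/m³.
Level flight ⇒ L = W = m·g = 130000 × 9.81 = 1.2753×10^6 N.
Dynamic pressure q = 0.5 × 1.112 × 240² = 32030 Pa.
CL = W/(q·S) = 1.2753×10^6 / (32030 × 273) = 0.1459.
CD = 0.0216 + 0.0402 × 0.1459² = 0.02246.
D = q·S·CD = 32030 × 273 × 0.02246 = 1.963×10^5 N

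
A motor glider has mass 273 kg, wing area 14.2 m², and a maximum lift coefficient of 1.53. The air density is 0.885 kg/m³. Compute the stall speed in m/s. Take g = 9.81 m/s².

Weight W = mg = 273 × 9.81 = 2678 N.
From L = ½ρV²S·CL,max = W: V_stall = √(2W/(ρSCL,max)) = √(2·2678/(0.885·14.2·1.53))
V_stall = √278.6 = 16.7 m/s

V_stall = 16.7 m/s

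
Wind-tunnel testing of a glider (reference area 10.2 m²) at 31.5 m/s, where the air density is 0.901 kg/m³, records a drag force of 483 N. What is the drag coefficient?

CD = 0.106

From D = ½ρv²S·CD, rearranging gives CD = 2D/(ρv²S).
CD = 2 × 483 / (0.901 × 31.5² × 10.2) = 0.106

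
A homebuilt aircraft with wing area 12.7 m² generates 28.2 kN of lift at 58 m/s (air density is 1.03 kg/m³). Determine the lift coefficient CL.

From L = ½ρv²S·CL, rearranging gives CL = 2L/(ρv²S).
CL = 2 × 28200 / (1.03 × 58² × 12.7) = 1.28

CL = 1.28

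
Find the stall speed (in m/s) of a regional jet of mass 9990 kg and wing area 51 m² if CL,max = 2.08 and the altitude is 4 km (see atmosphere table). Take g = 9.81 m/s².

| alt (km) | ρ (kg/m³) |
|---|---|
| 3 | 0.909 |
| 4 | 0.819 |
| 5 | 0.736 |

V_stall = 47.5 m/s

At 4 km, from the table: ρ = 0.819 kg/m³.
At stall, lift equals weight: L = W = m·g = 9990 × 9.81 = 98000 N.
From L = ½ρV²S·CL,max = W: V_stall = √(2W/(ρSCL,max)) = √(2·98000/(0.819·51·2.08))
V_stall = √2256 = 47.5 m/s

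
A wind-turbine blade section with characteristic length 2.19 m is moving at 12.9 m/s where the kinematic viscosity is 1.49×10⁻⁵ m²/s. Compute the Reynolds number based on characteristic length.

Re = v·c/ν = 12.9 × 2.19 / (1.49×10⁻⁵) = 1.9×10^6

Re = 1.9×10^6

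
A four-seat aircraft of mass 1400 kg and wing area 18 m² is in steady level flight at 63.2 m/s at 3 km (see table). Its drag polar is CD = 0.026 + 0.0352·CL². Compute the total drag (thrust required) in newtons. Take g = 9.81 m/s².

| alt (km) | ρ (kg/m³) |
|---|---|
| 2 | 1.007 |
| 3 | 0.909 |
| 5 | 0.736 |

At 3 km, from the table: ρ = 0.909 kg/m³.
In steady level flight, lift balances weight: W = mg = 1400 × 9.81 = 13734 N.
Dynamic pressure q = 0.5 × 0.909 × 63.2² = 1815 Pa.
CL = W/(q·S) = 13734 / (1815 × 18) = 0.4203.
CD = 0.026 + 0.0352 × 0.4203² = 0.03222.
D = q·S·CD = 1815 × 18 × 0.03222 = 1053 N

D = 1050 N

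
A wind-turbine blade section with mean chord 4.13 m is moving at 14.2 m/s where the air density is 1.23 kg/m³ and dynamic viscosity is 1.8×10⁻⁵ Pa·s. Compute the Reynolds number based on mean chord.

Re = ρ·v·c/μ = 1.23 × 14.2 × 4.13 / (1.8×10⁻⁵) = 4.01×10^6

Re = 4.01×10^6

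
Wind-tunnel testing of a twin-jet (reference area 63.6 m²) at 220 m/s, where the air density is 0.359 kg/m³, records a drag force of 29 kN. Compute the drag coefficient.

CD = 0.0525

From D = ½ρv²S·CD, rearranging gives CD = 2D/(ρv²S).
CD = 2 × 29000 / (0.359 × 220² × 63.6) = 0.0525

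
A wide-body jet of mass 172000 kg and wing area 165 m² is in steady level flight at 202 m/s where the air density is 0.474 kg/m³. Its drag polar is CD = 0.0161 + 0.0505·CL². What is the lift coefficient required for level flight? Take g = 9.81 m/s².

CL = 1.06

Level flight ⇒ L = W = m·g = 172000 × 9.81 = 1.6873×10^6 N.
q = ½ρv² = ½ × 0.474 × 202² = 9671 Pa.
CL = 2W/(ρv²S) = 2×1.6873×10^6/(0.474×202²×165) = 1.057.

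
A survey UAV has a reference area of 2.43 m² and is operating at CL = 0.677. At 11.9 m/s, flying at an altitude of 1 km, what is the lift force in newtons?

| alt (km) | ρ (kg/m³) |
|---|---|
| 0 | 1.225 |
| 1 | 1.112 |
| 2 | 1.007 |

L = 130 N

At 1 km, from the table: ρ = 1.112 kg/m³.
L = ½ρv²S·CL = ½ × 1.112 × 11.9² × 2.43 × 0.677 = 130 N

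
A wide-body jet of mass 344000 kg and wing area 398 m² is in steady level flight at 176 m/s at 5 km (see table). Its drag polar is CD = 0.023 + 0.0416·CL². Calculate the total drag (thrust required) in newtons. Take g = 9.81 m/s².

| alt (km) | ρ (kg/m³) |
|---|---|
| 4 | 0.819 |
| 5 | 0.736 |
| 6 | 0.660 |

D = 2.09×10^5 N

At 5 km, from the table: ρ = 0.736 kg/m³.
Level flight ⇒ L = W = m·g = 344000 × 9.81 = 3.3746×10^6 N.
Dynamic pressure q = 0.5 × 0.736 × 176² = 11400 Pa.
CL = 2W/(ρv²S) = 2×3.3746×10^6/(0.736×176²×398) = 0.7438.
CD = 0.023 + 0.0416 × 0.7438² = 0.04602.
D = q·S·CD = 11400 × 398 × 0.04602 = 2.088×10^5 N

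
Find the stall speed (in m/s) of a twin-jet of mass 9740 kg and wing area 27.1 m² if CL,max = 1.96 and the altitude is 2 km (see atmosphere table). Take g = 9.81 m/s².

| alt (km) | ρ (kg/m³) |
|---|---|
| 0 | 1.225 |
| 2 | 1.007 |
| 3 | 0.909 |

At 2 km, from the table: ρ = 1.007 kg/m³.
At stall, lift equals weight: L = W = m·g = 9740 × 9.81 = 95550 N.
V_stall = √(2W/(ρ·S·CL,max)) = √(2 × 95550 / (1.007 × 27.1 × 1.96))
V_stall = √3573 = 59.8 m/s

V_stall = 59.8 m/s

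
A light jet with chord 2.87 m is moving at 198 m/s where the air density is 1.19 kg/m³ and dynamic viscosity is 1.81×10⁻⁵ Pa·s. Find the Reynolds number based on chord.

Re = 3.74×10^7

Re = ρ·v·c/μ = 1.19 × 198 × 2.87 / (1.81×10⁻⁵) = 3.74×10^7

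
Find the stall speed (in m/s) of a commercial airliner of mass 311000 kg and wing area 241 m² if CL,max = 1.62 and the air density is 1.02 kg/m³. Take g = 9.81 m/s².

V_stall = 124 m/s

Stall occurs when L = W at CL,max. W = mg = 311000 × 9.81 = 3.051×10^6 N.
V_stall = √(2W/(ρ·S·CL,max)) = √(2 × 3.051×10^6 / (1.02 × 241 × 1.62))
V_stall = √15320 = 124 m/s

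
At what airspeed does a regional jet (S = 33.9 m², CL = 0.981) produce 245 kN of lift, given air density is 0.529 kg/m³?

L = ½ρv²S·CL ⇒ v = √(2L/(ρ·S·CL))
v = √(2 × 2.45×10^5 / (0.529 × 33.9 × 0.981)) = √27850 = 167 m/s

v = 167 m/s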